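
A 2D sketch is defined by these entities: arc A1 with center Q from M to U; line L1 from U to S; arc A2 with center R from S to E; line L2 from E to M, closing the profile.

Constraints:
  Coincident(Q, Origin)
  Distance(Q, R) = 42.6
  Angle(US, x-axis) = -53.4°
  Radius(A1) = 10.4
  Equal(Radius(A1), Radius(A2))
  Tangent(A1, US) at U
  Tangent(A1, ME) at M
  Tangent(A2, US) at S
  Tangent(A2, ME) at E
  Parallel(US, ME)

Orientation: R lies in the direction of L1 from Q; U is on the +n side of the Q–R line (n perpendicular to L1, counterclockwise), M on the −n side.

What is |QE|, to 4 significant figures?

43.85

The slot axis is L1's direction at -53.4°, so u = (cos -53.4°, sin -53.4°) = (0.5962, -0.8028) and n = (−sin -53.4°, cos -53.4°) = (0.8028, 0.5962). Q is at the origin and R lies 42.6 along u from Q, so R = 42.6·u = (25.40, -34.20). Tangency of A1 to both parallel lines with radius 10.4 puts U and M at Q ± 10.4·n: U = (8.349, 6.201), M = (-8.349, -6.201). Equal radii place S and E the same way about R: S = R + 10.4·n = (33.75, -28.00), E = R − 10.4·n = (17.05, -40.40). Then |QE| = |E − Q| = 43.85.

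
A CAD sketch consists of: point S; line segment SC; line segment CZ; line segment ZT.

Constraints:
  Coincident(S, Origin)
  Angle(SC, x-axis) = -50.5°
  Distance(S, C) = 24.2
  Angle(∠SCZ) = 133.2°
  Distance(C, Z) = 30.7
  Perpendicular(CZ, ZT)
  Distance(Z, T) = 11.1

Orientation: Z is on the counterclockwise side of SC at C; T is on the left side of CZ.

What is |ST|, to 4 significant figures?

47.72

S is at the origin; SC runs at -50.5° with length 24.2, so C = 24.2·(cos -50.5°, sin -50.5°) = (15.39, -18.67). ∠SCZ = 133.2°, so CZ runs at -50.5° + (180° − 133.2°) = -3.700° from the x-axis; with |CZ| = 30.7, Z = C + 30.7·(cos -3.700°, sin -3.700°) = (46.03, -20.65). CZ is perpendicular to ZT; with |ZT| = 11.1 on the left of CZ, T = Z + 11.1·(0.06453, 0.9979) = (46.75, -9.578). Then |ST| = |T − S| = 47.72.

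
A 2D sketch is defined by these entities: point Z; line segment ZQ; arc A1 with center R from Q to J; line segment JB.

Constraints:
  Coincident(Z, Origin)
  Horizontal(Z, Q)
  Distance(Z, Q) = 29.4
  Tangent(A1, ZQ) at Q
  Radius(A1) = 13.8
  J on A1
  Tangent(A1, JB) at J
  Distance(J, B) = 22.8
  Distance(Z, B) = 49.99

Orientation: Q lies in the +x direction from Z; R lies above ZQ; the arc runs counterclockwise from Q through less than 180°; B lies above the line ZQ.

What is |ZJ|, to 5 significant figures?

46.223

Z is at the origin; Z and Q share the same y with |ZQ| = 29.4 and Q on the +x side, so Q = (29.400, 0.0000). Since A1 is tangent to ZQ there, RQ ⟂ ZQ, so R = Q + (0, 13.8) = (29.400, 13.800). Since RJ ⟂ JB (tangency), |RB| = √(13.8² + 22.8²) = 26.651 regardless of where J sits on A1. So B lies on both circle(Z, 49.99) and circle(R, 26.651); the above-ZQ intersection is B = (29.372, 40.451). J is the foot of the tangent from B: J = (41.198, 20.958).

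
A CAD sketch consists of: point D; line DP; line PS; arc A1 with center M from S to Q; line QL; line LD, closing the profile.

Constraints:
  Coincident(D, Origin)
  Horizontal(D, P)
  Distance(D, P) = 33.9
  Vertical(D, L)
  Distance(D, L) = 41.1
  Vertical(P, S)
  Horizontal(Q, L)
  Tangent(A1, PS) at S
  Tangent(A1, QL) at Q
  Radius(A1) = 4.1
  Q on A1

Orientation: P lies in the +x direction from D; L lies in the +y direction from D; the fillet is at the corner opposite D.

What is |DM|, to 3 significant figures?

47.5

D is at the origin; D and P share the same y with |DP| = 33.9 and P on the +x side, so P = (33.9, 0.00). DL is vertical with |DL| = 41.1 and L on the +y side, so L = (0.00, 41.1). The virtual corner opposite D is at (33.9, 41.1). A1 meets PS tangentially, so MS is at right angles to PS and the tangent condition forces MQ to be normal to QL, with radius 4.1, so the center M sits 4.1 in from both sides at M = (29.8, 37.0). Then |DM| = |M − D| = 47.5.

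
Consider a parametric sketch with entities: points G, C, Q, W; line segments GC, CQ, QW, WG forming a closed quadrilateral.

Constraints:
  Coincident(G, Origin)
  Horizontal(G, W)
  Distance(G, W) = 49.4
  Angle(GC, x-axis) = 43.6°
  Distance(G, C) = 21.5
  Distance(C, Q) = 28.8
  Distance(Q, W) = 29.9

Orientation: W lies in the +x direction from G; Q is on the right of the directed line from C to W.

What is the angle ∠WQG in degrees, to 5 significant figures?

123.77°

G is at the origin; GW is horizontal with |GW| = 49.4 and W in +x, so W = (49.4, 0). GC runs at 43.6° with |GC| = 21.5, so C = (15.570, 14.827). Q is determined by |CQ| = 28.8 and |QW| = 29.9 together: it lies at the intersection of circle(C, 28.8) and circle(W, 29.9). With |CW| = 36.937, the foot of the radical line on CW is 17.594 from C and the perpendicular offset is √(28.8² − 17.594²) = 22.801. Taking the right-of-CW solution: Q = (22.532, -13.119).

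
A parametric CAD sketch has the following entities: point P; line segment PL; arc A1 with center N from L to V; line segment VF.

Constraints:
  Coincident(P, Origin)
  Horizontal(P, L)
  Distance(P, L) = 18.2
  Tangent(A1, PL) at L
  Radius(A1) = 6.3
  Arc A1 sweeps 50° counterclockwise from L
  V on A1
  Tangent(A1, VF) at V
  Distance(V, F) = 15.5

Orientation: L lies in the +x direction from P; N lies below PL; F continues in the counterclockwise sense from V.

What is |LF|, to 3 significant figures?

20.5

P is at the origin; PL is horizontal with |PL| = 18.2 and L on the +x side, so L = (18.2, 0.00). A1 meets PL tangentially, so NL is at right angles to PL, so N = L + (0, -6.3) = (18.2, -6.30). On A1, L sits at bearing 90° from N; a 50° counterclockwise sweep puts V at bearing 140°, so V = N + 6.3·(cos 140°, sin 140°) = (13.4, -2.25). The tangent condition forces NV to be normal to VF, so VF runs along (−sin 140°, cos 140°); with |VF| = 15.5, F = (3.41, -14.1). Then |LF| = |F − L| = 20.5.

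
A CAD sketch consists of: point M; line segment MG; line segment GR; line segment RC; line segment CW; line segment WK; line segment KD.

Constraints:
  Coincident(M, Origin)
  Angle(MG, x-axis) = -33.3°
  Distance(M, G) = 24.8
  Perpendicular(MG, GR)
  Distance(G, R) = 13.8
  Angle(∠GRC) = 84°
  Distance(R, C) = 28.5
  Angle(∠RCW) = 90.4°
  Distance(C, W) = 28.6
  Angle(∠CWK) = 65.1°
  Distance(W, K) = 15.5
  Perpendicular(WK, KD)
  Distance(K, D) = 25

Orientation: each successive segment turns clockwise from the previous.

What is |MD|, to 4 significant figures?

11.77

M is at the origin; MG runs at -33.3° with length 24.8, so G = (20.73, -13.62). The perpendicularity gives GR at right angles to MG, so GR runs at -123.3°; with |GR| = 13.8, R = (13.15, -25.15). ∠GRC = 84.0° gives RC at 140.7° from the x-axis; with |RC| = 28.5, C = (-8.903, -7.099). ∠RCW = 90.4° gives CW at 51.10° from the x-axis; with |CW| = 28.6, W = (9.057, 15.16). ∠CWK = 65.1° gives WK at -63.80° from the x-axis; with |WK| = 15.5, K = (15.90, 1.252). WK is perpendicular to KD, so KD runs at -153.8°; with |KD| = 25.0, D = (-6.531, -9.786). Then |MD| = |D − M| = 11.77.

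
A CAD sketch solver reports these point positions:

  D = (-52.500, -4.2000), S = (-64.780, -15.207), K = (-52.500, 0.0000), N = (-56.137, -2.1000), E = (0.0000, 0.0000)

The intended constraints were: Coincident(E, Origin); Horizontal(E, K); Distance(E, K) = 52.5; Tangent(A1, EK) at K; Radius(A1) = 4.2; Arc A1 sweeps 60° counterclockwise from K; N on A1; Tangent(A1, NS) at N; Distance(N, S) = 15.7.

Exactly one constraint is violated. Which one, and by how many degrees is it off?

Tangent(A1, NS) at N — off by 3.40°.

E = (0.00, 0.00) ✓; E.y = 0.00, K.y = 0.00 ✓; |EK| = 52.50 ✓; ∠(DK, KE) = 90.00° ✓; |DK| = 4.200 ✓; bearing(D→N) − bearing(D→K) = 60.00° ✓; |DN| = 4.200 ✓; ∠(DN, NS) = 93.40° ✗; |NS| = 15.70 ✓.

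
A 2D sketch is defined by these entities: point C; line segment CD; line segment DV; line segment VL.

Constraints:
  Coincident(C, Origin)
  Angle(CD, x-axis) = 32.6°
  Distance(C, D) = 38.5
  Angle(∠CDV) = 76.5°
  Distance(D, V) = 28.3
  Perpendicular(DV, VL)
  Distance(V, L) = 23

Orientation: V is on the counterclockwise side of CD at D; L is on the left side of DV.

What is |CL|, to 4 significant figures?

24.11

∠CDV = 76.5°, so DV runs at 32.6° + (180° − 76.5°) = 136.1° from the x-axis; with |DV| = 28.3, V = D + 28.3·(cos 136.1°, sin 136.1°) = (12.04, 40.37). DV is perpendicular to VL; with |VL| = 23.0 on the left of DV, L = V + 23.0·(-0.6934, -0.7206) = (-3.905, 23.79). Then |CL| = |L − C| = 24.11.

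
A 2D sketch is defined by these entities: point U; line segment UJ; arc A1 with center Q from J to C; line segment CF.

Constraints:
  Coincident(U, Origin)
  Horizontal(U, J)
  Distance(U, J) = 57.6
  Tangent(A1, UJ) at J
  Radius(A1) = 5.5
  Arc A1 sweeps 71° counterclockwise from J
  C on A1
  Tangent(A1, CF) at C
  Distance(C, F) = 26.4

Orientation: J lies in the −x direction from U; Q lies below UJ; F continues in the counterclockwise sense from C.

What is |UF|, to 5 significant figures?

76.937

U is at the origin; UJ is horizontal with |UJ| = 57.6 and J on the −x side, so J = (-57.600, 0.0000). The tangent condition forces QJ to be normal to UJ, so Q = J + (0, -5.5) = (-57.600, -5.5000). On A1, J sits at bearing 90° from Q; a 71° counterclockwise sweep puts C at bearing 161°, so C = Q + 5.5·(cos 161°, sin 161°) = (-62.800, -3.7094). A1 meets CF tangentially, so QC is at right angles to CF, so CF runs along (−sin 161°, cos 161°); with |CF| = 26.4, F = (-71.395, -28.671). Then |UF| = |F − U| = 76.937.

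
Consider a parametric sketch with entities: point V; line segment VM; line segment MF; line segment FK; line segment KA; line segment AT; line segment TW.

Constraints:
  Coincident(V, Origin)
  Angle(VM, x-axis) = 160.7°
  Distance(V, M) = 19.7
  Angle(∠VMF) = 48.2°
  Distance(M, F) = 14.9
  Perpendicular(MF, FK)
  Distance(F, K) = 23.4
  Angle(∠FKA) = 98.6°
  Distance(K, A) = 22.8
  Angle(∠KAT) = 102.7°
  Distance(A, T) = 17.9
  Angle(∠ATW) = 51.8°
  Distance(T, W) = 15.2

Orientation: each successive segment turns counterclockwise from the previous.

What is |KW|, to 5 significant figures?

16.989

V is at the origin; VM runs at 160.7° with length 19.7, so M = (-18.593, 6.5111). ∠VMF = 48.2° gives MF at -67.500° from the x-axis; with |MF| = 14.9, F = (-12.891, -7.2547). The perpendicularity gives FK at right angles to MF, so FK runs at 22.500°; with |FK| = 23.4, K = (8.7279, 1.7001). ∠FKA = 98.6° gives KA at 103.90° from the x-axis; with |KA| = 22.8, A = (3.2507, 23.832). ∠KAT = 102.7° gives AT at -178.80° from the x-axis; with |AT| = 17.9, T = (-14.645, 23.458). ∠ATW = 51.8° gives TW at -50.600° from the x-axis; with |TW| = 15.2, W = (-4.9975, 11.712). Then |KW| = |W − K| = 16.989.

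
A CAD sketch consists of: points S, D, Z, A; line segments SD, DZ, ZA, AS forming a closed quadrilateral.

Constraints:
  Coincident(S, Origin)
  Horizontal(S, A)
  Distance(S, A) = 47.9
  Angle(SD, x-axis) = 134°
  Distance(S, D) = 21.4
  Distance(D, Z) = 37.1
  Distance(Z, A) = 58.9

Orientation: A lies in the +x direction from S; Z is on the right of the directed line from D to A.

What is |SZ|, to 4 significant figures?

22.09

Checks: |DZ| = 37.10 ✓; |ZA| = 58.90 ✓.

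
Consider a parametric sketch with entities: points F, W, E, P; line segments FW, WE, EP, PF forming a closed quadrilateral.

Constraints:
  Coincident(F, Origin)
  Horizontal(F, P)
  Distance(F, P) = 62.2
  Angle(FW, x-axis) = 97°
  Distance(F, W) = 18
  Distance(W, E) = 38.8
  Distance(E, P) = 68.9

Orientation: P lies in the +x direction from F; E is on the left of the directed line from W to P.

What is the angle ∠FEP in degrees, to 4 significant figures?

59.21°

Checks: |WE| = 38.80 ✓; |EP| = 68.90 ✓.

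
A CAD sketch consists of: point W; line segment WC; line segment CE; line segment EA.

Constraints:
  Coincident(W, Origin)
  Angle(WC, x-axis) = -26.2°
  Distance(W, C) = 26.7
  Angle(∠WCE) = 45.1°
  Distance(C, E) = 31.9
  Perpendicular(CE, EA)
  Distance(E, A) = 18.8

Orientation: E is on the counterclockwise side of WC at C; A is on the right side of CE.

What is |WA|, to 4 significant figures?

39.91

W is at the origin; WC runs at -26.2° with length 26.7, so C = 26.7·(cos -26.2°, sin -26.2°) = (23.96, -11.79). ∠WCE = 45.1°, so CE runs at -26.2° + (180° − 45.1°) = 108.7° from the x-axis; with |CE| = 31.9, E = C + 31.9·(cos 108.7°, sin 108.7°) = (13.73, 18.43). CE is perpendicular to EA; with |EA| = 18.8 on the right of CE, A = E + 18.8·(0.9472, 0.3206) = (31.54, 24.46). Then |WA| = |A − W| = 39.91.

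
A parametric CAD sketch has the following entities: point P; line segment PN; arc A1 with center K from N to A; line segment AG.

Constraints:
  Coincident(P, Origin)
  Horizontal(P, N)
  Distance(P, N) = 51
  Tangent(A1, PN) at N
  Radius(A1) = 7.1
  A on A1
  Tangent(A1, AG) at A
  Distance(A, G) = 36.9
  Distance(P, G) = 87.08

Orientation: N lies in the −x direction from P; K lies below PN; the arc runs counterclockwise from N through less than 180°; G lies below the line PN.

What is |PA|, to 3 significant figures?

55.9

P is at the origin; PN is horizontal with |PN| = 51.0 and N on the −x side, so N = (-51.0, 0.00). A1 meets PN tangentially, so KN is at right angles to PN, so K = N + (0, -7.1) = (-51.0, -7.10). Since KA ⟂ AG (tangency), |KG| = √(7.1² + 36.9²) = 37.6 regardless of where A sits on A1. So G lies on both circle(P, 87.08) and circle(K, 37.6); the below-PN intersection is G = (-82.7, -27.3). A is the foot of the tangent from G: A = (-55.9, -1.94).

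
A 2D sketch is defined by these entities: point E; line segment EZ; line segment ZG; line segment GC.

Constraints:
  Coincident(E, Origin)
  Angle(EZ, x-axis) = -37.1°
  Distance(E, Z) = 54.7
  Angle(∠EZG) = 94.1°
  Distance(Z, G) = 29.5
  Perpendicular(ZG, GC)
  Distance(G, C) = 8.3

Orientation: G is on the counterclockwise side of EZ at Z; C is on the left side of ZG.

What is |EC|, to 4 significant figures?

57.06

∠EZG = 94.1°, so ZG runs at -37.1° + (180° − 94.1°) = 48.80° from the x-axis; with |ZG| = 29.5, G = Z + 29.5·(cos 48.80°, sin 48.80°) = (63.06, -10.80). ZG is perpendicular to GC; with |GC| = 8.3 on the left of ZG, C = G + 8.3·(-0.7524, 0.6587) = (56.81, -5.332). Then |EC| = |C − E| = 57.06.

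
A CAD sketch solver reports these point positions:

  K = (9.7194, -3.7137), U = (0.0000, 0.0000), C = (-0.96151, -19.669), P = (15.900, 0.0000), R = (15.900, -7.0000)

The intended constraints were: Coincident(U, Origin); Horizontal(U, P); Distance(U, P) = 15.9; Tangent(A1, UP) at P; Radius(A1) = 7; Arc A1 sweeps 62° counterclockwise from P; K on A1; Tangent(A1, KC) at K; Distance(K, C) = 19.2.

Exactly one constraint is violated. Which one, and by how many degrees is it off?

Tangent(A1, KC) at K — off by 5.80°.

U = (0.00, 0.00) ✓; U.y = 0.00, P.y = 0.00 ✓; |UP| = 15.90 ✓; ∠(RP, PU) = 90.00° ✓; |RP| = 7.000 ✓; bearing(R→K) − bearing(R→P) = 62.00° ✓; |RK| = 7.000 ✓; ∠(RK, KC) = 95.80° ✗; |KC| = 19.20 ✓.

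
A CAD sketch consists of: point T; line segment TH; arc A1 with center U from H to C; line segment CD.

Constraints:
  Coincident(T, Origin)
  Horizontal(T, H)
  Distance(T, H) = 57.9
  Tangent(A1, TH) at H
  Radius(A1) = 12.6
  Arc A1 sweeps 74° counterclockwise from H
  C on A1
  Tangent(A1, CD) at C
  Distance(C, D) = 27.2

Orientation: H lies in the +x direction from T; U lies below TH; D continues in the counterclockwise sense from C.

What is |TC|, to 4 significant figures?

46.69

T is at the origin; TH is horizontal with |TH| = 57.9 and H on the +x side, so H = (57.90, 0.000). A1 meets TH tangentially, so UH is at right angles to TH, so U = H + (0, -12.6) = (57.90, -12.60). On A1, H sits at bearing 90° from U; a 74° counterclockwise sweep puts C at bearing 164°, so C = U + 12.6·(cos 164°, sin 164°) = (45.79, -9.127). Then |TC| = |C − T| = 46.69.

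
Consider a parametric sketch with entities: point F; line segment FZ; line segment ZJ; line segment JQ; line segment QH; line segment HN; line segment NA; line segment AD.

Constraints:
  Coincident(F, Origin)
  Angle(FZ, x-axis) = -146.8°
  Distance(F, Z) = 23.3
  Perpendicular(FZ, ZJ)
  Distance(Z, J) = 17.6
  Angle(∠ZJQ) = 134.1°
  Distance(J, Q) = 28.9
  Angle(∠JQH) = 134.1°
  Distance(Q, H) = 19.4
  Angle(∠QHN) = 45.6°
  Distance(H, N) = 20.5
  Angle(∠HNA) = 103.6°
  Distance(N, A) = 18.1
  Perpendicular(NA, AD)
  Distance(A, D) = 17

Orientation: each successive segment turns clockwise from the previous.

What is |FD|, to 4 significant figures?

47.16

∠HNA = 103.6° gives NA at -179.4° from the x-axis; with |NA| = 18.1, A = (-28.93, 20.11). NA is perpendicular to AD, so AD runs at 90.60°; with |AD| = 17.0, D = (-29.11, 37.10). Then |FD| = |D − F| = 47.16.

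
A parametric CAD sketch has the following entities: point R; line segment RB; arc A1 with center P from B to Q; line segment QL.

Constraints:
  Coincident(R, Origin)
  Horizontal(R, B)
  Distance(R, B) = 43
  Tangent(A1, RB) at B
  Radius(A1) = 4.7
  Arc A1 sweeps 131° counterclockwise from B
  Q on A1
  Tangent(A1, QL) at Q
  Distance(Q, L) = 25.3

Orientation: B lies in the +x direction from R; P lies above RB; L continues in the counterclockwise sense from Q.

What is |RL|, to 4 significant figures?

40.24

On A1, B sits at bearing -90° from P; a 131° counterclockwise sweep puts Q at bearing 41°, so Q = P + 4.7·(cos 41°, sin 41°) = (46.55, 7.783). Since A1 is tangent to QL there, PQ ⟂ QL, so QL runs along (−sin 41°, cos 41°); with |QL| = 25.3, L = (29.95, 26.88). Then |RL| = |L − R| = 40.24.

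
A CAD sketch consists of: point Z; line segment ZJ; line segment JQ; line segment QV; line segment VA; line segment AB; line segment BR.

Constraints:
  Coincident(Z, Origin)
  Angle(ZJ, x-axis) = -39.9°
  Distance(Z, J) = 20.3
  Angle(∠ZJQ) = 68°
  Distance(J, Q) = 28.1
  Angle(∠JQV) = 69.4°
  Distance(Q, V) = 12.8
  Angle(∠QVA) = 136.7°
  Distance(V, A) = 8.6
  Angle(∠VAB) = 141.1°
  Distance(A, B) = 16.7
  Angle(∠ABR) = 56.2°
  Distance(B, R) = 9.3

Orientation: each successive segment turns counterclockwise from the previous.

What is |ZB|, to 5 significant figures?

10.484

Z is at the origin; ZJ runs at -39.9° with length 20.3, so J = (15.573, -13.021). ∠ZJQ = 68.0° gives JQ at 72.100° from the x-axis; with |JQ| = 28.1, Q = (24.210, 13.718). ∠JQV = 69.4° gives QV at -177.30° from the x-axis; with |QV| = 12.8, V = (11.424, 13.115). ∠QVA = 136.7° gives VA at -134.00° from the x-axis; with |VA| = 8.6, A = (5.4503, 6.9291). ∠VAB = 141.1° gives AB at -95.100° from the x-axis; with |AB| = 16.7, B = (3.9658, -9.7048). Then |ZB| = |B − Z| = 10.484.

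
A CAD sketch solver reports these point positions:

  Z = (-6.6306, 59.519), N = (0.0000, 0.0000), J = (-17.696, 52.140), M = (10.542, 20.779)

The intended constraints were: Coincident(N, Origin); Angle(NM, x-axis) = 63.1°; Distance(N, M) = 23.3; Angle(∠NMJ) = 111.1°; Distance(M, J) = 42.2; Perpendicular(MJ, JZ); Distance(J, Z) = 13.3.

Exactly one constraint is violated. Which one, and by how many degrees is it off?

Perpendicular(MJ, JZ) — off by 8.30°.

N = (0.00, 0.00) ✓; NM at 63.10° ✓; |NM| = 23.30 ✓; ∠NMJ = 111.1° ✓; |MJ| = 42.20 ✓; ∠(MJ, JZ) = 98.30° ✗; |JZ| = 13.30 ✓.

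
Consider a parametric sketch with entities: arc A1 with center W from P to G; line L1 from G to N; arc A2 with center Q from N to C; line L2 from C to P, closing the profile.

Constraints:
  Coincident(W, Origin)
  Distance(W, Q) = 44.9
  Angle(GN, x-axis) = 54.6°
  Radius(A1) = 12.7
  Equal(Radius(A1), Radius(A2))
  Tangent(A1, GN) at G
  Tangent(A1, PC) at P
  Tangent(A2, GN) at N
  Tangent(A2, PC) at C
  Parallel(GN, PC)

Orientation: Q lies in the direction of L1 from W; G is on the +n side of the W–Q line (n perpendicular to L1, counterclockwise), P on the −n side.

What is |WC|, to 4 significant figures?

46.66

The slot axis is L1's direction at 54.6°, so u = (cos 54.6°, sin 54.6°) = (0.5793, 0.8151) and n = (−sin 54.6°, cos 54.6°) = (-0.8151, 0.5793). W is at the origin and Q lies 44.9 along u from W, so Q = 44.9·u = (26.01, 36.60). Tangency of A1 to both parallel lines with radius 12.7 puts G and P at W ± 12.7·n: G = (-10.35, 7.357), P = (10.35, -7.357). Equal radii place N and C the same way about Q: N = Q + 12.7·n = (15.66, 43.96), C = Q − 12.7·n = (36.36, 29.24). Then |WC| = |C − W| = 46.66.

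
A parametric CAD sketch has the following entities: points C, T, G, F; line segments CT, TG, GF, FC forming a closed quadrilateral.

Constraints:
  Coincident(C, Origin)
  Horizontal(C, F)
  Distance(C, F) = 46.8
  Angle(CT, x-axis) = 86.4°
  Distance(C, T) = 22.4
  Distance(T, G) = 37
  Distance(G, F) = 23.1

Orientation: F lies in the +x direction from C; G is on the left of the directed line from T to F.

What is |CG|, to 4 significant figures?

44.02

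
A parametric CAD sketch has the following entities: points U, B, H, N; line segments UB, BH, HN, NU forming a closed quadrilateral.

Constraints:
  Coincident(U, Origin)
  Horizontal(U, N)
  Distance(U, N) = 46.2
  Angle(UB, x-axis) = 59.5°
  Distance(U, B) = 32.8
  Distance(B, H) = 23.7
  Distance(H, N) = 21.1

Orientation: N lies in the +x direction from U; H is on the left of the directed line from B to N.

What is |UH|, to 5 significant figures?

43.505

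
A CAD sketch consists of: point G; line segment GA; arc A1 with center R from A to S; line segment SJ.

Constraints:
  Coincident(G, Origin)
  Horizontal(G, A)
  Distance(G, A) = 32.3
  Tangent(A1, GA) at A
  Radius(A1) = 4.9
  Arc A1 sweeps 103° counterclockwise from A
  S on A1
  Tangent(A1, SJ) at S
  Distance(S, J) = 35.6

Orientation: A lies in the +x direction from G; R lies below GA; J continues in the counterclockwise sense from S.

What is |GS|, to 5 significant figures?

28.172

G is at the origin; GA is horizontal with |GA| = 32.3 and A on the +x side, so A = (32.300, 0.0000). Tangency of A1 to GA means the radius RA is perpendicular to GA, so R = A + (0, -4.9) = (32.300, -4.9000). On A1, A sits at bearing 90° from R; a 103° counterclockwise sweep puts S at bearing 193°, so S = R + 4.9·(cos 193°, sin 193°) = (27.526, -6.0023). Then |GS| = |S − G| = 28.172.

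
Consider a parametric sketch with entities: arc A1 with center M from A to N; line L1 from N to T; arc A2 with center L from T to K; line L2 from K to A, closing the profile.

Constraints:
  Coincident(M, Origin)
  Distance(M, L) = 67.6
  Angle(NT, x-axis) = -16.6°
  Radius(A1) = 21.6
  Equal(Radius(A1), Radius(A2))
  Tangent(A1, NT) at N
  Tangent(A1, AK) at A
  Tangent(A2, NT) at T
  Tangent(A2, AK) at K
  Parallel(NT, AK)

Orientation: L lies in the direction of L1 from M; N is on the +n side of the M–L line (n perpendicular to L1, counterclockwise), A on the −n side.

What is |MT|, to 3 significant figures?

71.0

Tangency of A1 to both parallel lines with radius 21.6 puts N and A at M ± 21.6·n: N = (6.17, 20.7), A = (-6.17, -20.7). Equal radii place T and K the same way about L: T = L + 21.6·n = (71.0, 1.39), K = L − 21.6·n = (58.6, -40.0). Then |MT| = |T − M| = 71.0.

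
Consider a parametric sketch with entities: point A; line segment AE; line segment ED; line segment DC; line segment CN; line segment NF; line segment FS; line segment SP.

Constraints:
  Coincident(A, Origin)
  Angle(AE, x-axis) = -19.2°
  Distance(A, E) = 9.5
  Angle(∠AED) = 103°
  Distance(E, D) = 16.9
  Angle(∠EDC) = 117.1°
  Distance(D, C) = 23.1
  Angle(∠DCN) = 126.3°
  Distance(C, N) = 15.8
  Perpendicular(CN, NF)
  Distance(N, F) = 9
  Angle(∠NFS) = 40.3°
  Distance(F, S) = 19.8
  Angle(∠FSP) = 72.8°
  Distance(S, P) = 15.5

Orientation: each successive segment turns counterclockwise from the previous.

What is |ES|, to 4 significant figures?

40.86

CN is perpendicular to NF, so NF runs at -95.60°; with |NF| = 9.0, F = (-10.42, 23.62). ∠NFS = 40.3° gives FS at 44.10° from the x-axis; with |FS| = 19.8, S = (3.800, 37.40). Then |ES| = |S − E| = 40.86.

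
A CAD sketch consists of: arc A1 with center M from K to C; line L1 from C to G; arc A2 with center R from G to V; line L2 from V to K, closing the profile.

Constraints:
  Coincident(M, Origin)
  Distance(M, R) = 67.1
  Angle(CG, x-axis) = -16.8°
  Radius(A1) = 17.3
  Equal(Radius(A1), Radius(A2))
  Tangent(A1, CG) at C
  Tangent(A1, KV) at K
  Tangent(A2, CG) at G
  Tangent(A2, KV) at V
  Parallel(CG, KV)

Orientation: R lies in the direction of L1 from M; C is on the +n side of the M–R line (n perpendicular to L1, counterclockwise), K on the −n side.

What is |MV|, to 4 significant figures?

69.29

The slot axis is L1's direction at -16.8°, so u = (cos -16.8°, sin -16.8°) = (0.9573, -0.2890) and n = (−sin -16.8°, cos -16.8°) = (0.2890, 0.9573). M is at the origin and R lies 67.1 along u from M, so R = 67.1·u = (64.24, -19.39). Tangency of A1 to both parallel lines with radius 17.3 puts C and K at M ± 17.3·n: C = (5.000, 16.56), K = (-5.000, -16.56). Equal radii place G and V the same way about R: G = R + 17.3·n = (69.24, -2.832), V = R − 17.3·n = (59.24, -35.96). Then |MV| = |V − M| = 69.29.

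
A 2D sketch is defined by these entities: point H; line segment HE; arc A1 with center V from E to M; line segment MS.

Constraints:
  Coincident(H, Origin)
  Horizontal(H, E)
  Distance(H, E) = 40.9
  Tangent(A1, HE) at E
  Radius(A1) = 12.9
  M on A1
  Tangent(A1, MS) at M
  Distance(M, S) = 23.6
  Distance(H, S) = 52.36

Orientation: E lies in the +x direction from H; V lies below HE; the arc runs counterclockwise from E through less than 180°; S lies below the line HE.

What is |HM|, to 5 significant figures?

32.846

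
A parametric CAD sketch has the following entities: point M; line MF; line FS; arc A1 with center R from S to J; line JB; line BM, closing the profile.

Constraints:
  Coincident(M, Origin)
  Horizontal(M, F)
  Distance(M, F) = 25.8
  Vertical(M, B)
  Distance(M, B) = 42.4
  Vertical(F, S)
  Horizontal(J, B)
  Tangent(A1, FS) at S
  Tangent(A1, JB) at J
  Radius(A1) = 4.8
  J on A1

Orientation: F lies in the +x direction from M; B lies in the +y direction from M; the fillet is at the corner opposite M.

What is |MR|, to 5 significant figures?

43.067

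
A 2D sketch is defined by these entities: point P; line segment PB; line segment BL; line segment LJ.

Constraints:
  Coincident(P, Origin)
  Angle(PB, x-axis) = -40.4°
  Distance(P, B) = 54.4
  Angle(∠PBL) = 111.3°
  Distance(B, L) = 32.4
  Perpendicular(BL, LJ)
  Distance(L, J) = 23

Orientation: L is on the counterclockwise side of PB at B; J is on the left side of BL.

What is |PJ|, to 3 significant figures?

59.1

P is at the origin; PB runs at -40.4° with length 54.4, so B = 54.4·(cos -40.4°, sin -40.4°) = (41.4, -35.3). ∠PBL = 111.3°, so BL runs at -40.4° + (180° − 111.3°) = 28.3° from the x-axis; with |BL| = 32.4, L = B + 32.4·(cos 28.3°, sin 28.3°) = (70.0, -19.9). BL ⟂ LJ; with |LJ| = 23.0 on the left of BL, J = L + 23.0·(-0.474, 0.880) = (59.1, 0.354). Then |PJ| = |J − P| = 59.1.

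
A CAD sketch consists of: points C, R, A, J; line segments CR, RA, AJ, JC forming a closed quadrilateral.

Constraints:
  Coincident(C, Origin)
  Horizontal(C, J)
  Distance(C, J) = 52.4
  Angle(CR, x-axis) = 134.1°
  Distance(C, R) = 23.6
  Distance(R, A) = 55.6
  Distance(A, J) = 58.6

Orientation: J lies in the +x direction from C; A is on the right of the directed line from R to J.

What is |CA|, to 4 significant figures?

34.74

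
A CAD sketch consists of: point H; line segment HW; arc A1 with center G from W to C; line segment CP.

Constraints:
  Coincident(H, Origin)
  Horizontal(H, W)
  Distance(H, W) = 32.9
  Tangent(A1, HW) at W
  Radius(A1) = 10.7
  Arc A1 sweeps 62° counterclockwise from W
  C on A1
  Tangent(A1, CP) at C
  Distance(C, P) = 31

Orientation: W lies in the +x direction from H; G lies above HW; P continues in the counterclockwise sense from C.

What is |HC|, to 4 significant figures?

42.73

Tangency of A1 to HW means the radius GW is perpendicular to HW, so G = W + (0, 10.7) = (32.90, 10.70). On A1, W sits at bearing -90° from G; a 62° counterclockwise sweep puts C at bearing -28°, so C = G + 10.7·(cos -28°, sin -28°) = (42.35, 5.677). Then |HC| = |C − H| = 42.73.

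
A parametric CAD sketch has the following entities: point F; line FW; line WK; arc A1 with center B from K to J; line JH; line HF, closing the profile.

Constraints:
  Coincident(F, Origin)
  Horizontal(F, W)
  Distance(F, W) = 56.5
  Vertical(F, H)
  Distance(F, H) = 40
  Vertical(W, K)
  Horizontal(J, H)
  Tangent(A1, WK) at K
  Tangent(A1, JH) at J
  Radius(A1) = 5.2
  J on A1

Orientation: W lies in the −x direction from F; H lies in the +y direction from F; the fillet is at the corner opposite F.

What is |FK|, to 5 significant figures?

66.357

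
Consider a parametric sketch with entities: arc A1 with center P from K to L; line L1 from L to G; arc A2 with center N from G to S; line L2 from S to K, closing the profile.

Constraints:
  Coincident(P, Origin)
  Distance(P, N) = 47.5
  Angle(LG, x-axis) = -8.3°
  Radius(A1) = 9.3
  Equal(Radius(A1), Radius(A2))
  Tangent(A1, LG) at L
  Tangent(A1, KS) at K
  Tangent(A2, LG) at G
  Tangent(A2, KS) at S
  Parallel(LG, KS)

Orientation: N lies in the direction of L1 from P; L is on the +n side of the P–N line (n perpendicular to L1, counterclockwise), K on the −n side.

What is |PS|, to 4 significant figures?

48.40

Tangency of A1 to both parallel lines with radius 9.3 puts L and K at P ± 9.3·n: L = (1.343, 9.203), K = (-1.343, -9.203). Equal radii place G and S the same way about N: G = N + 9.3·n = (48.34, 2.346), S = N − 9.3·n = (45.66, -16.06). Then |PS| = |S − P| = 48.40.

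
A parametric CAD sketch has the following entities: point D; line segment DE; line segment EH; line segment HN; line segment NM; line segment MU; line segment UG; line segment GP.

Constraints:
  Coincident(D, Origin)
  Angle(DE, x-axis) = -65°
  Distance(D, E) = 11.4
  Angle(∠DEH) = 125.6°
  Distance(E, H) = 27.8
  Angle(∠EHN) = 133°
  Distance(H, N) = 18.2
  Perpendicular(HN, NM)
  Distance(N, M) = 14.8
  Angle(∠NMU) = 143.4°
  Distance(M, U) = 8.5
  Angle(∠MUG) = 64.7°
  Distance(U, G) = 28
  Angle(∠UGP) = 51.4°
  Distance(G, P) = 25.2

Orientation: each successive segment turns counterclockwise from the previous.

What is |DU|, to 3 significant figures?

31.4

HN ⟂ NM, so NM runs at 126°; with |NM| = 14.8, M = (38.0, 7.27). ∠NMU = 143.4° gives MU at 163° from the x-axis; with |MU| = 8.5, U = (29.9, 9.75). Then |DU| = |U − D| = 31.4.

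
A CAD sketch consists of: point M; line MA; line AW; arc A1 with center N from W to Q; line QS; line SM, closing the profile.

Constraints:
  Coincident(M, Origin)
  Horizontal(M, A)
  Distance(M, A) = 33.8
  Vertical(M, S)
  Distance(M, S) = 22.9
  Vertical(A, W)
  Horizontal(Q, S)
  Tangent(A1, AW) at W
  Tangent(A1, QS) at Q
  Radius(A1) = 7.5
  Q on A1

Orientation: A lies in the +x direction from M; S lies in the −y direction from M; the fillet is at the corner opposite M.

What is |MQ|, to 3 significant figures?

34.9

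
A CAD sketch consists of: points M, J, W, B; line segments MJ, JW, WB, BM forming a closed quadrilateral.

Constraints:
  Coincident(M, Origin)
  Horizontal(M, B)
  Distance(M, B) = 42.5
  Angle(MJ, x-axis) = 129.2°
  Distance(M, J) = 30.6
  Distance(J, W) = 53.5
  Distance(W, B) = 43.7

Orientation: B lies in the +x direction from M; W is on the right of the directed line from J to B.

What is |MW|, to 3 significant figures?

24.2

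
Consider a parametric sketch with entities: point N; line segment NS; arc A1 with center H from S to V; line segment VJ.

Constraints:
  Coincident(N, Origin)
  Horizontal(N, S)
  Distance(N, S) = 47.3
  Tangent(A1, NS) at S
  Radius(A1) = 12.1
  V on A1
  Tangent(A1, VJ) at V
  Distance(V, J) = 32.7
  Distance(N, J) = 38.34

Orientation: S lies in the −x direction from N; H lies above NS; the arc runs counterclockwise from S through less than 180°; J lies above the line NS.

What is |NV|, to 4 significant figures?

37.54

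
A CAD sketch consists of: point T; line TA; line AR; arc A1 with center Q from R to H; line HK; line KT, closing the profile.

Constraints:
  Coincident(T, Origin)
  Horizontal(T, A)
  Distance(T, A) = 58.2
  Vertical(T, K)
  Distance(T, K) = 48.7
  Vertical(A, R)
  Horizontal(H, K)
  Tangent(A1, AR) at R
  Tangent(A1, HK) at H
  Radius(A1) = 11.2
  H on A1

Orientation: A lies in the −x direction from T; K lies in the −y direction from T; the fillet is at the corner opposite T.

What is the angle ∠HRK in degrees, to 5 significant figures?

34.107°

The virtual corner opposite T is at (-58.200, -48.700). Since A1 is tangent to AR there, QR ⟂ AR and tangency of A1 to HK means the radius QH is perpendicular to HK, with radius 11.2, so the center Q sits 11.2 in from both sides at Q = (-47.000, -37.500). That places the tangent points at R = (-58.200, -37.500) on AR and H = (-47.000, -48.700) on HK. Then cos ∠HRK = RH·RK / (|RH||RK|), giving 34.107°.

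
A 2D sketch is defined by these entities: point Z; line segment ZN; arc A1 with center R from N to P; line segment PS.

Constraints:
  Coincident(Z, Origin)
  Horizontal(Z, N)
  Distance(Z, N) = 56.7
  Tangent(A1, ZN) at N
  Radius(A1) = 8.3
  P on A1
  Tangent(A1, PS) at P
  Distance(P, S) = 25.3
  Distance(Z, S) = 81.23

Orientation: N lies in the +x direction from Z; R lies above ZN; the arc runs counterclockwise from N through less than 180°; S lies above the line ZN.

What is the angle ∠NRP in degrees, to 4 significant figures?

57.86°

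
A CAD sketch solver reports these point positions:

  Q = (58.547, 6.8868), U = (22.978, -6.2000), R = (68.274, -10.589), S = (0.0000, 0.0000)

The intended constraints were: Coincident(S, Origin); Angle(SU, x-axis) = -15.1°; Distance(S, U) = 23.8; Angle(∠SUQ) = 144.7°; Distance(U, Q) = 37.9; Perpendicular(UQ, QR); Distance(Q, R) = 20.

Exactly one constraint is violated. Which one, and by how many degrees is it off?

Perpendicular(UQ, QR) — off by 8.90°.

S = (0.00, 0.00) ✓; SU at -15.10° ✓; |SU| = 23.80 ✓; ∠SUQ = 144.7° ✓; |UQ| = 37.90 ✓; ∠(UQ, QR) = 81.10° ✗; |QR| = 20.00 ✓.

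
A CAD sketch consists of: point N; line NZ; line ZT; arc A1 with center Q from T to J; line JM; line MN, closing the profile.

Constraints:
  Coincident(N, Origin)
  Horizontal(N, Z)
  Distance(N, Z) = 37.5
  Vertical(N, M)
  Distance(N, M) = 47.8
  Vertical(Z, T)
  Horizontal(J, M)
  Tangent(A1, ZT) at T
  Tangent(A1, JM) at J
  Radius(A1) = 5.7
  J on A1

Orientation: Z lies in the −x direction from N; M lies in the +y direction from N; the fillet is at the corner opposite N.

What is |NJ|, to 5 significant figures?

57.411

N is at the origin; NZ is horizontal with |NZ| = 37.5 and Z on the −x side, so Z = (-37.500, 0.0000). NM is vertical with |NM| = 47.8 and M on the +y side, so M = (0.0000, 47.800). The virtual corner opposite N is at (-37.500, 47.800). Since A1 is tangent to ZT there, QT ⟂ ZT and tangency of A1 to JM means the radius QJ is perpendicular to JM, with radius 5.7, so the center Q sits 5.7 in from both sides at Q = (-31.800, 42.100). That places the tangent points at T = (-37.500, 42.100) on ZT and J = (-31.800, 47.800) on JM. Then |NJ| = |J − N| = 57.411.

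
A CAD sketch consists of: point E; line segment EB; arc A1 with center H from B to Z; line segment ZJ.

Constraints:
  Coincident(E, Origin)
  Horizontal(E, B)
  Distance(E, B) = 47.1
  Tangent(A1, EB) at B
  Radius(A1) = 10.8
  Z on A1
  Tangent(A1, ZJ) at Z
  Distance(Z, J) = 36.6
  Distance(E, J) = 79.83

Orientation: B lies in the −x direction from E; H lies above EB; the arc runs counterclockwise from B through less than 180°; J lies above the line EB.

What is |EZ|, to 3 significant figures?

44.1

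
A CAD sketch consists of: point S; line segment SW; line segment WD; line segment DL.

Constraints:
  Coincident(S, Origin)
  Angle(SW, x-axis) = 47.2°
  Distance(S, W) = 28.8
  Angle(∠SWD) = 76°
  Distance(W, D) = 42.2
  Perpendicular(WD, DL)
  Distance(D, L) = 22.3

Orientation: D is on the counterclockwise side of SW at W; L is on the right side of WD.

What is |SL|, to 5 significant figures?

61.367

S is at the origin; SW runs at 47.2° with length 28.8, so W = 28.8·(cos 47.2°, sin 47.2°) = (19.568, 21.131). ∠SWD = 76.0°, so WD runs at 47.2° + (180° − 76.0°) = 151.20° from the x-axis; with |WD| = 42.2, D = W + 42.2·(cos 151.20°, sin 151.20°) = (-17.412, 41.461). WD ⟂ DL; with |DL| = 22.3 on the right of WD, L = D + 22.3·(0.48175, 0.87631) = (-6.6691, 61.003). Then |SL| = |L − S| = 61.367.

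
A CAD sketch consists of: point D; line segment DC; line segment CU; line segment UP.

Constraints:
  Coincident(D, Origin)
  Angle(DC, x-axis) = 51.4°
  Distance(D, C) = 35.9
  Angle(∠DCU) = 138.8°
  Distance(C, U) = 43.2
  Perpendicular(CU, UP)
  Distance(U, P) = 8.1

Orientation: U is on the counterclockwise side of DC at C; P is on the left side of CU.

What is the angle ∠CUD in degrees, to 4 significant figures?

18.61°

D is at the origin; DC runs at 51.4° with length 35.9, so C = 35.9·(cos 51.4°, sin 51.4°) = (22.40, 28.06). ∠DCU = 138.8°, so CU runs at 51.4° + (180° − 138.8°) = 92.60° from the x-axis; with |CU| = 43.2, U = C + 43.2·(cos 92.60°, sin 92.60°) = (20.44, 71.21). Then cos ∠CUD = UC·UD / (|UC||UD|), giving 18.61°.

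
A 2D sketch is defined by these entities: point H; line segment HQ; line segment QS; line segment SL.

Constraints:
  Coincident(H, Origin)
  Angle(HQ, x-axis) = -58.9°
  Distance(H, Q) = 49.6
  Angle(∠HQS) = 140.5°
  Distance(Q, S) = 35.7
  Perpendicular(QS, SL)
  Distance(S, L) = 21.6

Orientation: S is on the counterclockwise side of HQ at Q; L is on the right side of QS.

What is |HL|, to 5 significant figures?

91.087

H is at the origin; HQ runs at -58.9° with length 49.6, so Q = 49.6·(cos -58.9°, sin -58.9°) = (25.620, -42.471). ∠HQS = 140.5°, so QS runs at -58.9° + (180° − 140.5°) = -19.400° from the x-axis; with |QS| = 35.7, S = Q + 35.7·(cos -19.400°, sin -19.400°) = (59.293, -54.329). The perpendicularity gives SL at right angles to QS; with |SL| = 21.6 on the right of QS, L = S + 21.6·(-0.33216, -0.94322) = (52.118, -74.703). Then |HL| = |L − H| = 91.087.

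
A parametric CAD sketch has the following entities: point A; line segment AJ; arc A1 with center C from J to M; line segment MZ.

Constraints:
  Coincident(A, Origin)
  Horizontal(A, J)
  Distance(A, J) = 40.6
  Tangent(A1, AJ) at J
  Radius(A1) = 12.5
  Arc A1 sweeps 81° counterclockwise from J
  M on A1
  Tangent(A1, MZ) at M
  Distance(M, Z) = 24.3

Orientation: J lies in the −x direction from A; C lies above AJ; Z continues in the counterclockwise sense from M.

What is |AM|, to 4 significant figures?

30.16

The tangent condition forces CJ to be normal to AJ, so C = J + (0, 12.5) = (-40.60, 12.50). On A1, J sits at bearing -90° from C; an 81° counterclockwise sweep puts M at bearing -9°, so M = C + 12.5·(cos -9°, sin -9°) = (-28.25, 10.54). Then |AM| = |M − A| = 30.16.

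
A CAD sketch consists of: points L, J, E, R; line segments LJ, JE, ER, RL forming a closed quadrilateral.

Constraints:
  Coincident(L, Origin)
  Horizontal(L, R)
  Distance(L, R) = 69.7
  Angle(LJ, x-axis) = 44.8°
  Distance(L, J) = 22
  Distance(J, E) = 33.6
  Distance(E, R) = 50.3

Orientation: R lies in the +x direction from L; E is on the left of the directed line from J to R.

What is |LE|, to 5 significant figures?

55.596

L is at the origin; L and R share the same y with |LR| = 69.7 and R in +x, so R = (69.7, 0). LJ runs at 44.8° with |LJ| = 22.0, so J = (15.611, 15.502). E is determined by |JE| = 33.6 and |ER| = 50.3 together: it lies at the intersection of circle(J, 33.6) and circle(R, 50.3). With |JR| = 56.267, the foot of the radical line on JR is 15.683 from J and the perpendicular offset is √(33.6² − 15.683²) = 29.715. Taking the left-of-JR solution: E = (38.873, 39.747).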